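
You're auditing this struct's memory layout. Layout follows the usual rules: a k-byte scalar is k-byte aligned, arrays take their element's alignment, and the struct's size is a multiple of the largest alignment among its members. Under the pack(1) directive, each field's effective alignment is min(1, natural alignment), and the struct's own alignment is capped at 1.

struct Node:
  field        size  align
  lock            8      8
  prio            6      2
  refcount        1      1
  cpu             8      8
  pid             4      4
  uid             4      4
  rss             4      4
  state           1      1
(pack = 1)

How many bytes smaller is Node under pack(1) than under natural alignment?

natural layout:
  lock at 0 (size 8, align 8) → ends 8
  prio at 8 (size 6, align 2) → ends 14
  refcount at 14 (size 1, align 1) → ends 15
  pad 1 to align 8 for cpu
  cpu at 16 (size 8, align 8) → ends 24
  pid at 24 (size 4, align 4) → ends 28
  uid at 28 (size 4, align 4) → ends 32
  rss at 32 (size 4, align 4) → ends 36
  state at 36 (size 1, align 1) → ends 37
  tail pad 3 to reach multiple of 8
  total 40 bytes, alignment 8
packed(1) layout:
  lock at 0 (size 8, align 1) → ends 8
  prio at 8 (size 6, align 1) → ends 14
  refcount at 14 (size 1, align 1) → ends 15
  cpu at 15 (size 8, align 1) → ends 23
  pid at 23 (size 4, align 1) → ends 27
  uid at 27 (size 4, align 1) → ends 31
  rss at 31 (size 4, align 1) → ends 35
  state at 35 (size 1, align 1) → ends 36
  total 36 bytes, alignment 1
40 − 36 = 4

4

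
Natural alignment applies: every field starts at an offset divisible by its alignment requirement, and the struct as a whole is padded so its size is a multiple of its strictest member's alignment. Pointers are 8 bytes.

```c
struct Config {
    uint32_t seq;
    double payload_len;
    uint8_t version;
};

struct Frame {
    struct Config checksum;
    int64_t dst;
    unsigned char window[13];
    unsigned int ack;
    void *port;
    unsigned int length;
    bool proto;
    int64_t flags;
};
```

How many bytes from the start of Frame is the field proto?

68

Config: seq at 0 (size 4, align 4) → ends 4; pad 4 to align 8 for payload_len; payload_len at 8 (size 8, align 8) → ends 16; version at 16 (size 1, align 1) → ends 17; tail pad 7 to reach multiple of 8; total 24 bytes, alignment 8
checksum at 0 (size 24, align 8) → ends 24
dst at 24 (size 8, align 8) → ends 32
window at 32 (size 13, align 1) → ends 45
pad 3 to align 4 for ack
ack at 48 (size 4, align 4) → ends 52
pad 4 to align 8 for port
port at 56 (size 8, align 8) → ends 64
length at 64 (size 4, align 4) → ends 68
proto at 68 (size 1, align 1) → ends 69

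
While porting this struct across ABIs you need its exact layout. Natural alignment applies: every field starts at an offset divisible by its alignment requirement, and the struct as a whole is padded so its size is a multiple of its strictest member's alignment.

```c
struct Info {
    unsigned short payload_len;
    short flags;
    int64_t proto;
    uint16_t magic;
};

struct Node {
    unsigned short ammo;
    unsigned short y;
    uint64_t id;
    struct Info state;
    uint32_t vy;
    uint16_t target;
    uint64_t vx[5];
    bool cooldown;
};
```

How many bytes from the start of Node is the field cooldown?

88

Info: payload_len at 0 (size 2, align 2) → ends 2; flags at 2 (size 2, align 2) → ends 4; pad 4 to align 8 for proto; proto at 8 (size 8, align 8) → ends 16; magic at 16 (size 2, align 2) → ends 18; tail pad 6 to reach multiple of 8; total 24 bytes, alignment 8
ammo at 0 (size 2, align 2) → ends 2
y at 2 (size 2, align 2) → ends 4
pad 4 to align 8 for id
id at 8 (size 8, align 8) → ends 16
state at 16 (size 24, align 8) → ends 40
vy at 40 (size 4, align 4) → ends 44
target at 44 (size 2, align 2) → ends 46
pad 2 to align 8 for vx
vx at 48 (size 40, align 8) → ends 88
cooldown at 88 (size 1, align 1) → ends 89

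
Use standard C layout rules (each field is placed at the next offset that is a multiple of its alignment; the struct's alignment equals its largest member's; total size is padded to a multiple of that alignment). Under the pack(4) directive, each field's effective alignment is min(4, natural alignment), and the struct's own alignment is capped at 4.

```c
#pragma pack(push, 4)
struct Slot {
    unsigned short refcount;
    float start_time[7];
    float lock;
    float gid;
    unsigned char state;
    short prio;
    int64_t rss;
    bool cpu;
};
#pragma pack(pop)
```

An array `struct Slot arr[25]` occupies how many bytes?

0..2  refcount  (2B, 2-aligned)
2..4  -- padding (2B)
4..32  start_time  (28B, 4-aligned)
32..36  lock  (4B, 4-aligned)
36..40  gid  (4B, 4-aligned)
40..41  state  (1B, 1-aligned)
41..42  -- padding (1B)
42..44  prio  (2B, 2-aligned)
44..52  rss  (8B, 4-aligned)
52..53  cpu  (1B, 1-aligned)
53..56  -- tail padding (3B)
sizeof = 56, alignof = 4
array of 25: 25 × 56 = 1400

1400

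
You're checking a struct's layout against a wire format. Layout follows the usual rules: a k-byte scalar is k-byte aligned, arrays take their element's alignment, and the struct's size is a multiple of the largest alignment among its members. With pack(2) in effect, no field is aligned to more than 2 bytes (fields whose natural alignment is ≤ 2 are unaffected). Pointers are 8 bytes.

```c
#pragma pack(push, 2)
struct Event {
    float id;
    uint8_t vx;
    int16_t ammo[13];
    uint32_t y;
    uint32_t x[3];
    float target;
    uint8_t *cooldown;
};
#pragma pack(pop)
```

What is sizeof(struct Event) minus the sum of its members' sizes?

1

id at 0 (size 4, align 2) → ends 4
vx at 4 (size 1, align 1) → ends 5
pad 1 to align 2 for ammo
ammo at 6 (size 26, align 2) → ends 32
y at 32 (size 4, align 2) → ends 36
x at 36 (size 12, align 2) → ends 48
target at 48 (size 4, align 2) → ends 52
cooldown at 52 (size 8, align 2) → ends 60
total 60 bytes, alignment 2
data bytes 59, size 60 → padding 1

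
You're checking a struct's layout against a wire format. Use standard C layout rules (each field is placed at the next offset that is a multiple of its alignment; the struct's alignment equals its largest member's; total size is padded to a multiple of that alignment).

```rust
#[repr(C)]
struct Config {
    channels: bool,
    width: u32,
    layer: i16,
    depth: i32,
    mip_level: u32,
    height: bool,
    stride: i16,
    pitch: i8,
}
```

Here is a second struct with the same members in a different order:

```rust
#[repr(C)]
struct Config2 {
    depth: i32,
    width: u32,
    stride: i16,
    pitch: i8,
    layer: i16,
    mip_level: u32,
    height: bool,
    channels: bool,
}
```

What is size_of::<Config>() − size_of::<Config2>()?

@0: channels [1B, align 1] → 1
+3 pad (align 4)
@4: width [4B, align 4] → 8
@8: layer [2B, align 2] → 10
+2 pad (align 4)
@12: depth [4B, align 4] → 16
@16: mip_level [4B, align 4] → 20
@20: height [1B, align 1] → 21
+1 pad (align 2)
@22: stride [2B, align 2] → 24
@24: pitch [1B, align 1] → 25
+3 tail pad (align 4)
size 28, align 4
— Config2 —
@0: depth [4B, align 4] → 4
@4: width [4B, align 4] → 8
@8: stride [2B, align 2] → 10
@10: pitch [1B, align 1] → 11
+1 pad (align 2)
@12: layer [2B, align 2] → 14
+2 pad (align 4)
@16: mip_level [4B, align 4] → 20
@20: height [1B, align 1] → 21
@21: channels [1B, align 1] → 22
+2 tail pad (align 4)
size 24, align 4
28 − 24 = 4

4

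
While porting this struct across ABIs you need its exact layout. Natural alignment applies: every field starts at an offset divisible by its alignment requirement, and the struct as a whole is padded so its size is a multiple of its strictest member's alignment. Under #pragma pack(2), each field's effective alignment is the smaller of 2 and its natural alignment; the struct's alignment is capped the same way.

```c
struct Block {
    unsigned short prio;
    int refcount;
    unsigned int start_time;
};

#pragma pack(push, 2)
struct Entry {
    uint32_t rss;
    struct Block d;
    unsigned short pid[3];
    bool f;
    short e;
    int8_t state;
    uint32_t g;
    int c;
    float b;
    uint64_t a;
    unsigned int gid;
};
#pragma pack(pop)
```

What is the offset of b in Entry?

36

Block: @0: prio [2B, align 2] → 2; +2 pad (align 4); @4: refcount [4B, align 4] → 8; @8: start_time [4B, align 4] → 12; size 12, align 4
@0: rss [4B, align 2] → 4
@4: d [12B, align 2] → 16
@16: pid [6B, align 2] → 22
@22: f [1B, align 1] → 23
+1 pad (align 2)
@24: e [2B, align 2] → 26
@26: state [1B, align 1] → 27
+1 pad (align 2)
@28: g [4B, align 2] → 32
@32: c [4B, align 2] → 36
@36: b [4B, align 2] → 40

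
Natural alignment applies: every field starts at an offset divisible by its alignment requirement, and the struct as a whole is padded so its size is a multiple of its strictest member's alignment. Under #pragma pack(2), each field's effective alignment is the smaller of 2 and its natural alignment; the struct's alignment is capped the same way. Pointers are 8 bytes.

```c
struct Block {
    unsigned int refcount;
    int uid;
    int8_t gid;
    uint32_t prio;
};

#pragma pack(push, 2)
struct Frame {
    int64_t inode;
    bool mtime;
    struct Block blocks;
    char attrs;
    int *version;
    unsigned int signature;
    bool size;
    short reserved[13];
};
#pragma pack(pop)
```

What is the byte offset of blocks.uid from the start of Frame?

14

Block: 0..4  refcount  (4B, 4-aligned); 4..8  uid  (4B, 4-aligned); 8..9  gid  (1B, 1-aligned); 9..12  -- padding (3B); 12..16  prio  (4B, 4-aligned); sizeof = 16, alignof = 4
0..8  inode  (8B, 2-aligned)
8..9  mtime  (1B, 1-aligned)
9..10  -- padding (1B)
10..26  blocks  (16B, 2-aligned)
within Block: uid at 4
10 + 4 = 14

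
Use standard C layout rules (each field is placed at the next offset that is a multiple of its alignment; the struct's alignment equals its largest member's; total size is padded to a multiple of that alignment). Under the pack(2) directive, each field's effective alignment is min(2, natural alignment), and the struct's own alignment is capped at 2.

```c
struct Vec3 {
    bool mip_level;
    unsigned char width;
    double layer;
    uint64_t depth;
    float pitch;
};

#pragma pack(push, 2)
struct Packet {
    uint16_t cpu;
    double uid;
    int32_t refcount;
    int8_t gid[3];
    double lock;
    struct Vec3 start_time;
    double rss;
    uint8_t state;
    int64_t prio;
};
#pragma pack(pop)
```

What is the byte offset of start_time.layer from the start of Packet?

34

Vec3: 0..1  mip_level  (1B, 1-aligned); 1..2  width  (1B, 1-aligned); 2..8  -- padding (6B); 8..16  layer  (8B, 8-aligned); 16..24  depth  (8B, 8-aligned); 24..28  pitch  (4B, 4-aligned); 28..32  -- tail padding (4B); sizeof = 32, alignof = 8
0..2  cpu  (2B, 2-aligned)
2..10  uid  (8B, 2-aligned)
10..14  refcount  (4B, 2-aligned)
14..17  gid  (3B, 1-aligned)
17..18  -- padding (1B)
18..26  lock  (8B, 2-aligned)
26..58  start_time  (32B, 2-aligned)
within Vec3: layer at 8
26 + 8 = 34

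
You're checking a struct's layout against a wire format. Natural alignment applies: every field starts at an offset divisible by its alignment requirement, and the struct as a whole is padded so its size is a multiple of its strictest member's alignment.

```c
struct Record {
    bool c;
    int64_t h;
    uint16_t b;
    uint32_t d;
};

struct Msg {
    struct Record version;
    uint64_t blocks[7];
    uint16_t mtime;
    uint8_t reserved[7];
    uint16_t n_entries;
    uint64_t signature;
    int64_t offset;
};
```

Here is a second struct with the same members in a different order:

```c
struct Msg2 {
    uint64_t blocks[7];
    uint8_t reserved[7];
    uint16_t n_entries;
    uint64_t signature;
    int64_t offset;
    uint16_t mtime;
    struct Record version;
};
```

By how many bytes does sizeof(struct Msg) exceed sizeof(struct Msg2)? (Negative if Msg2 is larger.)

-8

Record: @0: c [1B, align 1] → 1; +7 pad (align 8); @8: h [8B, align 8] → 16; @16: b [2B, align 2] → 18; +2 pad (align 4); @20: d [4B, align 4] → 24; size 24, align 8
@0: version [24B, align 8] → 24
@24: blocks [56B, align 8] → 80
@80: mtime [2B, align 2] → 82
@82: reserved [7B, align 1] → 89
+1 pad (align 2)
@90: n_entries [2B, align 2] → 92
+4 pad (align 8)
@96: signature [8B, align 8] → 104
@104: offset [8B, align 8] → 112
size 112, align 8
— Msg2 —
@0: blocks [56B, align 8] → 56
@56: reserved [7B, align 1] → 63
+1 pad (align 2)
@64: n_entries [2B, align 2] → 66
+6 pad (align 8)
@72: signature [8B, align 8] → 80
@80: offset [8B, align 8] → 88
@88: mtime [2B, align 2] → 90
+6 pad (align 8)
@96: version [24B, align 8] → 120
size 120, align 8
112 − 120 = -8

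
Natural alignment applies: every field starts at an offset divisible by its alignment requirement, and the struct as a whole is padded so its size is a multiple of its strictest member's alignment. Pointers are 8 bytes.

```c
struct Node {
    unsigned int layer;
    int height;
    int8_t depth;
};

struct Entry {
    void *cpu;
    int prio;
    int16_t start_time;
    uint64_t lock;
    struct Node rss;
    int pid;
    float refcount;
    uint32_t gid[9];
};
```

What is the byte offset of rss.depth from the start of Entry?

32

Node: @0: layer [4B, align 4] → 4; @4: height [4B, align 4] → 8; @8: depth [1B, align 1] → 9; +3 tail pad (align 4); size 12, align 4
@0: cpu [8B, align 8] → 8
@8: prio [4B, align 4] → 12
@12: start_time [2B, align 2] → 14
+2 pad (align 8)
@16: lock [8B, align 8] → 24
@24: rss [12B, align 4] → 36
within Node: depth at 8
24 + 8 = 32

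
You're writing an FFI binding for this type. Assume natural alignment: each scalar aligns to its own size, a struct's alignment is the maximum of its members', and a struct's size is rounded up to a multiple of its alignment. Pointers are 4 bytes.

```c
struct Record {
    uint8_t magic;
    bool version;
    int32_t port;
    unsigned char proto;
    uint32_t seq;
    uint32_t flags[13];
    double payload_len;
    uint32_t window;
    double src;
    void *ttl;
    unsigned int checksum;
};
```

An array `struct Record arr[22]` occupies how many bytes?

2288

magic at 0 (size 1, align 1) → ends 1
version at 1 (size 1, align 1) → ends 2
pad 2 to align 4 for port
port at 4 (size 4, align 4) → ends 8
proto at 8 (size 1, align 1) → ends 9
pad 3 to align 4 for seq
seq at 12 (size 4, align 4) → ends 16
flags at 16 (size 52, align 4) → ends 68
pad 4 to align 8 for payload_len
payload_len at 72 (size 8, align 8) → ends 80
window at 80 (size 4, align 4) → ends 84
pad 4 to align 8 for src
src at 88 (size 8, align 8) → ends 96
ttl at 96 (size 4, align 4) → ends 100
checksum at 100 (size 4, align 4) → ends 104
total 104 bytes, alignment 8
array of 22: 22 × 104 = 2288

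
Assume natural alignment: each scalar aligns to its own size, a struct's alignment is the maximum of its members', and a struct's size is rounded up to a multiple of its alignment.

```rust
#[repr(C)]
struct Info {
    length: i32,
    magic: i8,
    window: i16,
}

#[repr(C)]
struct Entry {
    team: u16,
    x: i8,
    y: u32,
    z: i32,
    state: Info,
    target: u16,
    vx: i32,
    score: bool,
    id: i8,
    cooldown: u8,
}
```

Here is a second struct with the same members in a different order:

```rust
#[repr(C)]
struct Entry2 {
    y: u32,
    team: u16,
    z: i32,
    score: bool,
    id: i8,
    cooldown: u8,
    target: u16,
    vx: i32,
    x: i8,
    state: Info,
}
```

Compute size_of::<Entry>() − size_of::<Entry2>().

Info: 0..4  length  (4B, 4-aligned); 4..5  magic  (1B, 1-aligned); 5..6  -- padding (1B); 6..8  window  (2B, 2-aligned); sizeof = 8, alignof = 4
0..2  team  (2B, 2-aligned)
2..3  x  (1B, 1-aligned)
3..4  -- padding (1B)
4..8  y  (4B, 4-aligned)
8..12  z  (4B, 4-aligned)
12..20  state  (8B, 4-aligned)
20..22  target  (2B, 2-aligned)
22..24  -- padding (2B)
24..28  vx  (4B, 4-aligned)
28..29  score  (1B, 1-aligned)
29..30  id  (1B, 1-aligned)
30..31  cooldown  (1B, 1-aligned)
31..32  -- tail padding (1B)
sizeof = 32, alignof = 4
— Entry2 —
0..4  y  (4B, 4-aligned)
4..6  team  (2B, 2-aligned)
6..8  -- padding (2B)
8..12  z  (4B, 4-aligned)
12..13  score  (1B, 1-aligned)
13..14  id  (1B, 1-aligned)
14..15  cooldown  (1B, 1-aligned)
15..16  -- padding (1B)
16..18  target  (2B, 2-aligned)
18..20  -- padding (2B)
20..24  vx  (4B, 4-aligned)
24..25  x  (1B, 1-aligned)
25..28  -- padding (3B)
28..36  state  (8B, 4-aligned)
sizeof = 36, alignof = 4
32 − 36 = -4

-4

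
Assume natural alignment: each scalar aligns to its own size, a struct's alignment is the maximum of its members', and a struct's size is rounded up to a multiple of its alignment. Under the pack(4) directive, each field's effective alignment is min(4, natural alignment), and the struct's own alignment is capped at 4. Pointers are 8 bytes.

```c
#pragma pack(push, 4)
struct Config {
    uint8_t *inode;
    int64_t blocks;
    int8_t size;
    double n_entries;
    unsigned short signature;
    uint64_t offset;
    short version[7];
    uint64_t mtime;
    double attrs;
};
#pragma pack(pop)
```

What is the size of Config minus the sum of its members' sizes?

@0: inode [8B, align 4] → 8
@8: blocks [8B, align 4] → 16
@16: size [1B, align 1] → 17
+3 pad (align 4)
@20: n_entries [8B, align 4] → 28
@28: signature [2B, align 2] → 30
+2 pad (align 4)
@32: offset [8B, align 4] → 40
@40: version [14B, align 2] → 54
+2 pad (align 4)
@56: mtime [8B, align 4] → 64
@64: attrs [8B, align 4] → 72
size 72, align 4
data bytes 65, size 72 → padding 7

7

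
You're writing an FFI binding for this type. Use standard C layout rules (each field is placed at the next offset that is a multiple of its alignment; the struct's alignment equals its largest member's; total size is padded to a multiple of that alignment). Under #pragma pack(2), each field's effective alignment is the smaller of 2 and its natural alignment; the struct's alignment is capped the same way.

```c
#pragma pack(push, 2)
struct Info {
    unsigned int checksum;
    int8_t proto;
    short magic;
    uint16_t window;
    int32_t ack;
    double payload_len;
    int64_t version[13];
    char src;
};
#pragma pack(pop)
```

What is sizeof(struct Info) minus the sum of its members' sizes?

checksum at 0 (size 4, align 2) → ends 4
proto at 4 (size 1, align 1) → ends 5
pad 1 to align 2 for magic
magic at 6 (size 2, align 2) → ends 8
window at 8 (size 2, align 2) → ends 10
ack at 10 (size 4, align 2) → ends 14
payload_len at 14 (size 8, align 2) → ends 22
version at 22 (size 104, align 2) → ends 126
src at 126 (size 1, align 1) → ends 127
tail pad 1 to reach multiple of 2
total 128 bytes, alignment 2
data bytes 126, size 128 → padding 2

2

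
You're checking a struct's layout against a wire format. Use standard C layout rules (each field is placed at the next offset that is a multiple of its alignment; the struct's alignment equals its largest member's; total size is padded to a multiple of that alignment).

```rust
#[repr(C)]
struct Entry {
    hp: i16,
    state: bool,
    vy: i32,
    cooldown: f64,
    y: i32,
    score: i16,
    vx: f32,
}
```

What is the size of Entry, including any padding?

32 bytes

hp at 0 (size 2, align 2) → ends 2
state at 2 (size 1, align 1) → ends 3
pad 1 to align 4 for vy
vy at 4 (size 4, align 4) → ends 8
cooldown at 8 (size 8, align 8) → ends 16
y at 16 (size 4, align 4) → ends 20
score at 20 (size 2, align 2) → ends 22
pad 2 to align 4 for vx
vx at 24 (size 4, align 4) → ends 28
tail pad 4 to reach multiple of 8
total 32 bytes, alignment 8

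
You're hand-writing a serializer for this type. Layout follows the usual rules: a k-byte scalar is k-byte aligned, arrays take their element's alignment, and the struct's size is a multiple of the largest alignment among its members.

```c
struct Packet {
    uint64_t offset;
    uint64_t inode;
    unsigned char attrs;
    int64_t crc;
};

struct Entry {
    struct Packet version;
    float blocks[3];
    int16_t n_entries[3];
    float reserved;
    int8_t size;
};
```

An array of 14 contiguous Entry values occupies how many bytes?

896

Packet: 0..8  offset  (8B, 8-aligned); 8..16  inode  (8B, 8-aligned); 16..17  attrs  (1B, 1-aligned); 17..24  -- padding (7B); 24..32  crc  (8B, 8-aligned); sizeof = 32, alignof = 8
0..32  version  (32B, 8-aligned)
32..44  blocks  (12B, 4-aligned)
44..50  n_entries  (6B, 2-aligned)
50..52  -- padding (2B)
52..56  reserved  (4B, 4-aligned)
56..57  size  (1B, 1-aligned)
57..64  -- tail padding (7B)
sizeof = 64, alignof = 8
array of 14: 14 × 64 = 896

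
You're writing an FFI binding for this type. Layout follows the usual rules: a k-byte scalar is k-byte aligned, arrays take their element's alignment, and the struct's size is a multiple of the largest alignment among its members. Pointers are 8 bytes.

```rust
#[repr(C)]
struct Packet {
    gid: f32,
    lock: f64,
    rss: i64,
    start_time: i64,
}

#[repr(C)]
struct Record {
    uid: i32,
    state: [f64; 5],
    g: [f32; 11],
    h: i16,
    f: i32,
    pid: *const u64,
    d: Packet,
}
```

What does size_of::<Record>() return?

144

Packet: 0..4  gid  (4B, 4-aligned); 4..8  -- padding (4B); 8..16  lock  (8B, 8-aligned); 16..24  rss  (8B, 8-aligned); 24..32  start_time  (8B, 8-aligned); sizeof = 32, alignof = 8
0..4  uid  (4B, 4-aligned)
4..8  -- padding (4B)
8..48  state  (40B, 8-aligned)
48..92  g  (44B, 4-aligned)
92..94  h  (2B, 2-aligned)
94..96  -- padding (2B)
96..100  f  (4B, 4-aligned)
100..104  -- padding (4B)
104..112  pid  (8B, 8-aligned)
112..144  d  (32B, 8-aligned)
sizeof = 144, alignof = 8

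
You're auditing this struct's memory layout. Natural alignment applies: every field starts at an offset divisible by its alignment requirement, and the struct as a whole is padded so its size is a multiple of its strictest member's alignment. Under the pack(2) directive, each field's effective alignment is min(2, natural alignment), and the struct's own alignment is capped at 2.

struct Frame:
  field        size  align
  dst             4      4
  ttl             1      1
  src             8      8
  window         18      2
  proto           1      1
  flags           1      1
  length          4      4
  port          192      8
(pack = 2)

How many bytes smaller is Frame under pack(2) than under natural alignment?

2

natural layout:
  0..4  dst  (4B, 4-aligned)
  4..5  ttl  (1B, 1-aligned)
  5..8  -- padding (3B)
  8..16  src  (8B, 8-aligned)
  16..34  window  (18B, 2-aligned)
  34..35  proto  (1B, 1-aligned)
  35..36  flags  (1B, 1-aligned)
  36..40  length  (4B, 4-aligned)
  40..232  port  (192B, 8-aligned)
  sizeof = 232, alignof = 8
packed(2) layout:
  0..4  dst  (4B, 2-aligned)
  4..5  ttl  (1B, 1-aligned)
  5..6  -- padding (1B)
  6..14  src  (8B, 2-aligned)
  14..32  window  (18B, 2-aligned)
  32..33  proto  (1B, 1-aligned)
  33..34  flags  (1B, 1-aligned)
  34..38  length  (4B, 2-aligned)
  38..230  port  (192B, 2-aligned)
  sizeof = 230, alignof = 2
232 − 230 = 2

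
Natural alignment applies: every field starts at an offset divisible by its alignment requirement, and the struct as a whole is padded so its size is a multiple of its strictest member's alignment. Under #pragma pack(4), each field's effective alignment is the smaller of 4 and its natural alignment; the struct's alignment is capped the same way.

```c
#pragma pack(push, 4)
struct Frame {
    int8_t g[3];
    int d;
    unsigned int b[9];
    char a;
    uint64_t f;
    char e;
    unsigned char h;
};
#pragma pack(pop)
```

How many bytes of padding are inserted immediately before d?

@0: g [3B, align 1] → 3
+1 pad (align 4)
@4: d [4B, align 4] → 8

1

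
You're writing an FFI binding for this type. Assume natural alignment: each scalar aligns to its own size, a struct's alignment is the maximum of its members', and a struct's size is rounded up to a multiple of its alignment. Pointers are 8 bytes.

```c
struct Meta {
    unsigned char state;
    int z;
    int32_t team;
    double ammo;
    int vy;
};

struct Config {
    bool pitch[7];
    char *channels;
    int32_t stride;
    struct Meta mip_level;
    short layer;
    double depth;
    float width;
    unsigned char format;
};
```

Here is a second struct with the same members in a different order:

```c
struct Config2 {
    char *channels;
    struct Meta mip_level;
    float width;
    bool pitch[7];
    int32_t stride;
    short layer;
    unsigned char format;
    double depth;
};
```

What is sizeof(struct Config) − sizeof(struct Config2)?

Meta: @0: state [1B, align 1] → 1; +3 pad (align 4); @4: z [4B, align 4] → 8; @8: team [4B, align 4] → 12; +4 pad (align 8); @16: ammo [8B, align 8] → 24; @24: vy [4B, align 4] → 28; +4 tail pad (align 8); size 32, align 8
@0: pitch [7B, align 1] → 7
+1 pad (align 8)
@8: channels [8B, align 8] → 16
@16: stride [4B, align 4] → 20
+4 pad (align 8)
@24: mip_level [32B, align 8] → 56
@56: layer [2B, align 2] → 58
+6 pad (align 8)
@64: depth [8B, align 8] → 72
@72: width [4B, align 4] → 76
@76: format [1B, align 1] → 77
+3 tail pad (align 8)
size 80, align 8
— Config2 —
@0: channels [8B, align 8] → 8
@8: mip_level [32B, align 8] → 40
@40: width [4B, align 4] → 44
@44: pitch [7B, align 1] → 51
+1 pad (align 4)
@52: stride [4B, align 4] → 56
@56: layer [2B, align 2] → 58
@58: format [1B, align 1] → 59
+5 pad (align 8)
@64: depth [8B, align 8] → 72
size 72, align 8
80 − 72 = 8

8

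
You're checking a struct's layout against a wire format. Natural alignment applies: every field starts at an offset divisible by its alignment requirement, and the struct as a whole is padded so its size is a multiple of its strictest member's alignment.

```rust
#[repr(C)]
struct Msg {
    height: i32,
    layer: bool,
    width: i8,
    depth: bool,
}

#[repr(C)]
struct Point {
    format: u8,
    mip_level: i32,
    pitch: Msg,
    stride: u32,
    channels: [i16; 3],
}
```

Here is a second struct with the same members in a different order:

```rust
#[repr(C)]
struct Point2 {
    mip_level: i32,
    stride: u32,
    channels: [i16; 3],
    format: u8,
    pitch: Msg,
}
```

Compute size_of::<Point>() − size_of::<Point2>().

4

Msg: @0: height [4B, align 4] → 4; @4: layer [1B, align 1] → 5; @5: width [1B, align 1] → 6; @6: depth [1B, align 1] → 7; +1 tail pad (align 4); size 8, align 4
@0: format [1B, align 1] → 1
+3 pad (align 4)
@4: mip_level [4B, align 4] → 8
@8: pitch [8B, align 4] → 16
@16: stride [4B, align 4] → 20
@20: channels [6B, align 2] → 26
+2 tail pad (align 4)
size 28, align 4
— Point2 —
@0: mip_level [4B, align 4] → 4
@4: stride [4B, align 4] → 8
@8: channels [6B, align 2] → 14
@14: format [1B, align 1] → 15
+1 pad (align 4)
@16: pitch [8B, align 4] → 24
size 24, align 4
28 − 24 = 4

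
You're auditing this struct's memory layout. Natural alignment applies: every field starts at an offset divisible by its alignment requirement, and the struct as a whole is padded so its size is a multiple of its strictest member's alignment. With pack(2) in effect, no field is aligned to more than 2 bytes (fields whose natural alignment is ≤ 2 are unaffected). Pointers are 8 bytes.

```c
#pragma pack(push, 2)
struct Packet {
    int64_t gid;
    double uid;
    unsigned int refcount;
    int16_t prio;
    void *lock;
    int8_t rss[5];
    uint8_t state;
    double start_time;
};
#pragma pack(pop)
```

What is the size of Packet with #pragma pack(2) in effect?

0..8  gid  (8B, 2-aligned)
8..16  uid  (8B, 2-aligned)
16..20  refcount  (4B, 2-aligned)
20..22  prio  (2B, 2-aligned)
22..30  lock  (8B, 2-aligned)
30..35  rss  (5B, 1-aligned)
35..36  state  (1B, 1-aligned)
36..44  start_time  (8B, 2-aligned)
sizeof = 44, alignof = 2

44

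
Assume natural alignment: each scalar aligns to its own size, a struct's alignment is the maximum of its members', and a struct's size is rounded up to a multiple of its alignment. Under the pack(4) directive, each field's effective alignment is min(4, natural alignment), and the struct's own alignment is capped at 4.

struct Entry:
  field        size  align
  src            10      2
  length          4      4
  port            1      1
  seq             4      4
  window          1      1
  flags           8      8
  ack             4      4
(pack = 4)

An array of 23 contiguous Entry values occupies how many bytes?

src at 0 (size 10, align 2) → ends 10
pad 2 to align 4 for length
length at 12 (size 4, align 4) → ends 16
port at 16 (size 1, align 1) → ends 17
pad 3 to align 4 for seq
seq at 20 (size 4, align 4) → ends 24
window at 24 (size 1, align 1) → ends 25
pad 3 to align 4 for flags
flags at 28 (size 8, align 4) → ends 36
ack at 36 (size 4, align 4) → ends 40
total 40 bytes, alignment 4
array of 23: 23 × 40 = 920

920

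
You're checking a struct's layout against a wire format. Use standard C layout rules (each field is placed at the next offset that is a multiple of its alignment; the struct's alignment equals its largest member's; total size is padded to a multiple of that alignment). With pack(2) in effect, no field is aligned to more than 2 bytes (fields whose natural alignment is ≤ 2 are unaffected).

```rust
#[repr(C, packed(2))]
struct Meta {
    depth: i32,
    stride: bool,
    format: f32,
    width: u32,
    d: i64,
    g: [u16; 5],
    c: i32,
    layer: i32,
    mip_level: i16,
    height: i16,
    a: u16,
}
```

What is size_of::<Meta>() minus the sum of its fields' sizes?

1

@0: depth [4B, align 2] → 4
@4: stride [1B, align 1] → 5
+1 pad (align 2)
@6: format [4B, align 2] → 10
@10: width [4B, align 2] → 14
@14: d [8B, align 2] → 22
@22: g [10B, align 2] → 32
@32: c [4B, align 2] → 36
@36: layer [4B, align 2] → 40
@40: mip_level [2B, align 2] → 42
@42: height [2B, align 2] → 44
@44: a [2B, align 2] → 46
size 46, align 2
data bytes 45, size 46 → padding 1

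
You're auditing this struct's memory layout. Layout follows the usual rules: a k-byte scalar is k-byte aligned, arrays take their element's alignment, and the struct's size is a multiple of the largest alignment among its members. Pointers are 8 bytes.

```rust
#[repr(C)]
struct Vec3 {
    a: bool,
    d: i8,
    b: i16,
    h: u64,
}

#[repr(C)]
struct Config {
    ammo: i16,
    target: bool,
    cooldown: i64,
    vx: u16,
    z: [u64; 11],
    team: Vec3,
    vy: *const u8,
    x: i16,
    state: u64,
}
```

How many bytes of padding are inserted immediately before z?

Vec3: @0: a [1B, align 1] → 1; @1: d [1B, align 1] → 2; @2: b [2B, align 2] → 4; +4 pad (align 8); @8: h [8B, align 8] → 16; size 16, align 8
@0: ammo [2B, align 2] → 2
@2: target [1B, align 1] → 3
+5 pad (align 8)
@8: cooldown [8B, align 8] → 16
@16: vx [2B, align 2] → 18
+6 pad (align 8)
@24: z [88B, align 8] → 112

6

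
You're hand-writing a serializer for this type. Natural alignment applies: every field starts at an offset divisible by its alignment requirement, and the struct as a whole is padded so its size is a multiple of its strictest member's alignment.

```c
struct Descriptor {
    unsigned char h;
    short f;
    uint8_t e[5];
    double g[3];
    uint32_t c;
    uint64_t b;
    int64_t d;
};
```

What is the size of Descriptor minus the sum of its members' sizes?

12

h at 0 (size 1, align 1) → ends 1
pad 1 to align 2 for f
f at 2 (size 2, align 2) → ends 4
e at 4 (size 5, align 1) → ends 9
pad 7 to align 8 for g
g at 16 (size 24, align 8) → ends 40
c at 40 (size 4, align 4) → ends 44
pad 4 to align 8 for b
b at 48 (size 8, align 8) → ends 56
d at 56 (size 8, align 8) → ends 64
total 64 bytes, alignment 8
data bytes 52, size 64 → padding 12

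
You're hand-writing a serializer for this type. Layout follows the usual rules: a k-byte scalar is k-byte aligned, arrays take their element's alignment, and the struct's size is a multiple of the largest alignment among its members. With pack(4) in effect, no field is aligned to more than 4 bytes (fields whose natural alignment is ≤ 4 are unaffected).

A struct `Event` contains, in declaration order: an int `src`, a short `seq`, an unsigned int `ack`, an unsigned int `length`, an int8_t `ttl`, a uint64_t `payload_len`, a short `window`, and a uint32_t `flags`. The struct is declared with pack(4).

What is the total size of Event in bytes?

36

@0: src [4B, align 4] → 4
@4: seq [2B, align 2] → 6
+2 pad (align 4)
@8: ack [4B, align 4] → 12
@12: length [4B, align 4] → 16
@16: ttl [1B, align 1] → 17
+3 pad (align 4)
@20: payload_len [8B, align 4] → 28
@28: window [2B, align 2] → 30
+2 pad (align 4)
@32: flags [4B, align 4] → 36
size 36, align 4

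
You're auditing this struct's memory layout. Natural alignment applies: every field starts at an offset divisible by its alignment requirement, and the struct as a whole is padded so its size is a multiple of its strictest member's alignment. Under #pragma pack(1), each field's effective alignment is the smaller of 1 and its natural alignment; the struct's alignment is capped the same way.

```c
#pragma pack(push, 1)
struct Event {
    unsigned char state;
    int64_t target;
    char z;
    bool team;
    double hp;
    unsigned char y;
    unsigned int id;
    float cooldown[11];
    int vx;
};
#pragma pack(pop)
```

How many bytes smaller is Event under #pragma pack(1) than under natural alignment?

natural layout:
  0..1  state  (1B, 1-aligned)
  1..8  -- padding (7B)
  8..16  target  (8B, 8-aligned)
  16..17  z  (1B, 1-aligned)
  17..18  team  (1B, 1-aligned)
  18..24  -- padding (6B)
  24..32  hp  (8B, 8-aligned)
  32..33  y  (1B, 1-aligned)
  33..36  -- padding (3B)
  36..40  id  (4B, 4-aligned)
  40..84  cooldown  (44B, 4-aligned)
  84..88  vx  (4B, 4-aligned)
  sizeof = 88, alignof = 8
packed(1) layout:
  0..1  state  (1B, 1-aligned)
  1..9  target  (8B, 1-aligned)
  9..10  z  (1B, 1-aligned)
  10..11  team  (1B, 1-aligned)
  11..19  hp  (8B, 1-aligned)
  19..20  y  (1B, 1-aligned)
  20..24  id  (4B, 1-aligned)
  24..68  cooldown  (44B, 1-aligned)
  68..72  vx  (4B, 1-aligned)
  sizeof = 72, alignof = 1
88 − 72 = 16

16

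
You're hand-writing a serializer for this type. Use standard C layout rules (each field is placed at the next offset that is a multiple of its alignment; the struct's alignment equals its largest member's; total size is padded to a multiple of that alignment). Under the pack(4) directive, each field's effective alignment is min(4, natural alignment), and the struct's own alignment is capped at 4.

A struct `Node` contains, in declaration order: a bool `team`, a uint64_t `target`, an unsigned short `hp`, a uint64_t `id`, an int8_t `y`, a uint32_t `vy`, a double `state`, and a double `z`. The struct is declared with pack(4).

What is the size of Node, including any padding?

48

team at 0 (size 1, align 1) → ends 1
pad 3 to align 4 for target
target at 4 (size 8, align 4) → ends 12
hp at 12 (size 2, align 2) → ends 14
pad 2 to align 4 for id
id at 16 (size 8, align 4) → ends 24
y at 24 (size 1, align 1) → ends 25
pad 3 to align 4 for vy
vy at 28 (size 4, align 4) → ends 32
state at 32 (size 8, align 4) → ends 40
z at 40 (size 8, align 4) → ends 48
total 48 bytes, alignment 4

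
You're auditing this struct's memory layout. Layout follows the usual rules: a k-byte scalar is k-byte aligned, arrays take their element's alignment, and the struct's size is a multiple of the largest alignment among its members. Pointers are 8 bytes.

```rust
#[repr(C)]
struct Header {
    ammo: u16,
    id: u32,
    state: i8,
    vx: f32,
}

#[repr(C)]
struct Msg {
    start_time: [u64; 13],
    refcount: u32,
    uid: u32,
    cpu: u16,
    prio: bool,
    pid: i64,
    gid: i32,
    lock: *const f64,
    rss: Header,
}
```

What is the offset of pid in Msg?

Header: 0..2  ammo  (2B, 2-aligned); 2..4  -- padding (2B); 4..8  id  (4B, 4-aligned); 8..9  state  (1B, 1-aligned); 9..12  -- padding (3B); 12..16  vx  (4B, 4-aligned); sizeof = 16, alignof = 4
0..104  start_time  (104B, 8-aligned)
104..108  refcount  (4B, 4-aligned)
108..112  uid  (4B, 4-aligned)
112..114  cpu  (2B, 2-aligned)
114..115  prio  (1B, 1-aligned)
115..120  -- padding (5B)
120..128  pid  (8B, 8-aligned)

120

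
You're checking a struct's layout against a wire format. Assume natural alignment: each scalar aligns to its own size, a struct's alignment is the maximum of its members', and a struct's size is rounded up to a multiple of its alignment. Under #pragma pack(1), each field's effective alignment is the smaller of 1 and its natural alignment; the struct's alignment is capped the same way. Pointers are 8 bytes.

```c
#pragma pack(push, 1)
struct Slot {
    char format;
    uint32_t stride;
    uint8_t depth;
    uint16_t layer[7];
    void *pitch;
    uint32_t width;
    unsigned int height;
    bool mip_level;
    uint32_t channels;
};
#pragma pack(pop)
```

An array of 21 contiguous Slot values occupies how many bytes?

format at 0 (size 1, align 1) → ends 1
stride at 1 (size 4, align 1) → ends 5
depth at 5 (size 1, align 1) → ends 6
layer at 6 (size 14, align 1) → ends 20
pitch at 20 (size 8, align 1) → ends 28
width at 28 (size 4, align 1) → ends 32
height at 32 (size 4, align 1) → ends 36
mip_level at 36 (size 1, align 1) → ends 37
channels at 37 (size 4, align 1) → ends 41
total 41 bytes, alignment 1
array of 21: 21 × 41 = 861

861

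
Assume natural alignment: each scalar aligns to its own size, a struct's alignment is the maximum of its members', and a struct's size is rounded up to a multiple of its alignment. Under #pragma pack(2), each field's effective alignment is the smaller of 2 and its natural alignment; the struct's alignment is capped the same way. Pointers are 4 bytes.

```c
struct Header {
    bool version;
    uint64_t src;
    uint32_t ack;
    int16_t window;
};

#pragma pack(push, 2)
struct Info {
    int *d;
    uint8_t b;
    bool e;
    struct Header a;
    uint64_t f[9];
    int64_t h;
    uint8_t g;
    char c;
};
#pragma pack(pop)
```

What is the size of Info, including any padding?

Header: 0..1  version  (1B, 1-aligned); 1..8  -- padding (7B); 8..16  src  (8B, 8-aligned); 16..20  ack  (4B, 4-aligned); 20..22  window  (2B, 2-aligned); 22..24  -- tail padding (2B); sizeof = 24, alignof = 8
0..4  d  (4B, 2-aligned)
4..5  b  (1B, 1-aligned)
5..6  e  (1B, 1-aligned)
6..30  a  (24B, 2-aligned)
30..102  f  (72B, 2-aligned)
102..110  h  (8B, 2-aligned)
110..111  g  (1B, 1-aligned)
111..112  c  (1B, 1-aligned)
sizeof = 112, alignof = 2

112 bytes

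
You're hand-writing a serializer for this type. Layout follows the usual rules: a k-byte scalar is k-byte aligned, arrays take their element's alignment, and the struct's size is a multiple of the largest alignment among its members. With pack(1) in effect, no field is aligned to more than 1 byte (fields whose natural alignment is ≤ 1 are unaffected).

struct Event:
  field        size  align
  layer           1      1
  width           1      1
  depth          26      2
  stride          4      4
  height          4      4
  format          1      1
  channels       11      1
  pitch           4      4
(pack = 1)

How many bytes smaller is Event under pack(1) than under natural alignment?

0

natural layout:
  0..1  layer  (1B, 1-aligned)
  1..2  width  (1B, 1-aligned)
  2..28  depth  (26B, 2-aligned)
  28..32  stride  (4B, 4-aligned)
  32..36  height  (4B, 4-aligned)
  36..37  format  (1B, 1-aligned)
  37..48  channels  (11B, 1-aligned)
  48..52  pitch  (4B, 4-aligned)
  sizeof = 52, alignof = 4
packed(1) layout:
  0..1  layer  (1B, 1-aligned)
  1..2  width  (1B, 1-aligned)
  2..28  depth  (26B, 1-aligned)
  28..32  stride  (4B, 1-aligned)
  32..36  height  (4B, 1-aligned)
  36..37  format  (1B, 1-aligned)
  37..48  channels  (11B, 1-aligned)
  48..52  pitch  (4B, 1-aligned)
  sizeof = 52, alignof = 1
52 − 52 = 0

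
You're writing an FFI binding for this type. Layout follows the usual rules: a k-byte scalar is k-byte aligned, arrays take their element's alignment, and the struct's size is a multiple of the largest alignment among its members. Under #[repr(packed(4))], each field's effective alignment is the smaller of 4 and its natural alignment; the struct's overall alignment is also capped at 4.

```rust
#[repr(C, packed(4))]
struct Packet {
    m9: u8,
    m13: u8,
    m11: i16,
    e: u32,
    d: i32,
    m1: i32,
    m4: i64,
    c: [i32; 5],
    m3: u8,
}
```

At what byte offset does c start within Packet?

24

m9 at 0 (size 1, align 1) → ends 1
m13 at 1 (size 1, align 1) → ends 2
m11 at 2 (size 2, align 2) → ends 4
e at 4 (size 4, align 4) → ends 8
d at 8 (size 4, align 4) → ends 12
m1 at 12 (size 4, align 4) → ends 16
m4 at 16 (size 8, align 4) → ends 24
c at 24 (size 20, align 4) → ends 44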